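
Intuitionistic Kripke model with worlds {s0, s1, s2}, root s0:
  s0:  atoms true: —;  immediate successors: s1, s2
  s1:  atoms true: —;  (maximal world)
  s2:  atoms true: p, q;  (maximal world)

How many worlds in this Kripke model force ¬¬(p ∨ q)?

1

s0: does not force it — s0 ⊮ ¬¬(p ∨ q) since s1 is accessible from s0 and s1 ⊩ ¬(p ∨ q).
s1: does not force it — s1 ⊮ ¬¬(p ∨ q) since s1 is accessible from s1 and s1 ⊩ ¬(p ∨ q).
s2: forces it.
Worlds forcing the formula: {s2}.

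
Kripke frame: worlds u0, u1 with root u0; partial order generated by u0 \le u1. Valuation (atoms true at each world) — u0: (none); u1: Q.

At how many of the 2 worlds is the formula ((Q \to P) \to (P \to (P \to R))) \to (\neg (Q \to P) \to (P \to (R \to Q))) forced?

2

u0: forces it.
u1: forces it.
Worlds forcing the formula: {u0, u1}.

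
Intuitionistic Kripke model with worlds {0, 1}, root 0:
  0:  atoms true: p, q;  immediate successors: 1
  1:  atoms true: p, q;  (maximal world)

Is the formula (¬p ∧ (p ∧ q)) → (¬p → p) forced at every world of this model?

0 ⊩ (¬p ∧ (p ∧ q)) → (¬p → p) vacuously: no world accessible from 0 forces the antecedent ¬p ∧ (p ∧ q).
Since the root 0 forces (¬p ∧ (p ∧ q)) → (¬p → p) and forcing is persistent (monotone upward), every world forces it.

Yes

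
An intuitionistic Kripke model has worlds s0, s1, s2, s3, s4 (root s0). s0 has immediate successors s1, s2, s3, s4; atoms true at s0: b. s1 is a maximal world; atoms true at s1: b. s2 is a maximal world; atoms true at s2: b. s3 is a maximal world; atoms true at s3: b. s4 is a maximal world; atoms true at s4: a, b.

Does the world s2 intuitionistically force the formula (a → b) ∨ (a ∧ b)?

s2 ⊩ (a → b) ∨ (a ∧ b) via the disjunct a → b.

Yes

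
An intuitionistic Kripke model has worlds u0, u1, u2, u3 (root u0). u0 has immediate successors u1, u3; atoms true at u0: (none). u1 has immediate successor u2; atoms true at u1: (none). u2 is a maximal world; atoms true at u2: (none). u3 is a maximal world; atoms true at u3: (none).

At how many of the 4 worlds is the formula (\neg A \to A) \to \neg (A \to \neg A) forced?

4

u0: forces it.
u1: forces it.
u2: forces it.
u3: forces it.
Worlds forcing the formula: {u0, u1, u2, u3}.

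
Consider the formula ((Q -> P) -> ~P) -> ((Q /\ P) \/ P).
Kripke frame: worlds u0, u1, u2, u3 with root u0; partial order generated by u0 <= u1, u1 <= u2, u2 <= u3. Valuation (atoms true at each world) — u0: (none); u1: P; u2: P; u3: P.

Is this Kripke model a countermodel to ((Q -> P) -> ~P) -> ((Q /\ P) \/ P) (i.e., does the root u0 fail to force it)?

u0 ||- ((Q -> P) -> ~P) -> ((Q /\ P) \/ P) vacuously: no world accessible from u0 forces the antecedent (Q -> P) -> ~P.
So the root u0 forces ((Q -> P) -> ~P) -> ((Q /\ P) \/ P); the model is not a countermodel.

No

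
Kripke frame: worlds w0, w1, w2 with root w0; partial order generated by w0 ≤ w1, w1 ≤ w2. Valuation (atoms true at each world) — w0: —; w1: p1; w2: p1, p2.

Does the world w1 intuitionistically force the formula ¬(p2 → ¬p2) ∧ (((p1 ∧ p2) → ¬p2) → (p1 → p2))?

w1 ⊩ ¬(p2 → ¬p2) ∧ (((p1 ∧ p2) → ¬p2) → (p1 → p2)) since w1 forces both conjuncts.

Yes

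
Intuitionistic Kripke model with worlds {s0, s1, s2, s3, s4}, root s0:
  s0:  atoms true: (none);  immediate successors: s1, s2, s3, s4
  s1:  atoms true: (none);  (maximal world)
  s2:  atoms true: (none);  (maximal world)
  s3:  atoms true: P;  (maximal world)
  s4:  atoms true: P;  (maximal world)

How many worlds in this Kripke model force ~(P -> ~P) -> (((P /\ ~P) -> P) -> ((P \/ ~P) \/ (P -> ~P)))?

5

s0: forces it.
s1: forces it.
s2: forces it.
s3: forces it.
s4: forces it.
Worlds forcing the formula: {s0, s1, s2, s3, s4}.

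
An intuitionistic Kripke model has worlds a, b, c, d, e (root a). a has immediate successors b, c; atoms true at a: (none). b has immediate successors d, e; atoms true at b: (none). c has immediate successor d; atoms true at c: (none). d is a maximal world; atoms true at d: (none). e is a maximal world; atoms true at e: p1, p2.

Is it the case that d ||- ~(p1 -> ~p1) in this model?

No

d ||-/- ~(p1 -> ~p1) since d is accessible from d and d ||- p1 -> ~p1.
d ||- p1 -> ~p1 vacuously: no world accessible from d forces the antecedent p1.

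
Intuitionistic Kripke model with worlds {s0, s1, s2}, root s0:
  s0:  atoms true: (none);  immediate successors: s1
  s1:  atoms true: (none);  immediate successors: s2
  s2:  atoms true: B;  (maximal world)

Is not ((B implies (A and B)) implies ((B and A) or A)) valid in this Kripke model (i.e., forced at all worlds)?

Not every world: s0 does not force not ((B implies (A and B)) implies ((B and A) or A)).
s0 does not force not ((B implies (A and B)) implies ((B and A) or A)) since s0 is accessible from s0 and s0 forces (B implies (A and B)) implies ((B and A) or A).
s0 forces (B implies (A and B)) implies ((B and A) or A) vacuously: no world accessible from s0 forces the antecedent B implies (A and B).

No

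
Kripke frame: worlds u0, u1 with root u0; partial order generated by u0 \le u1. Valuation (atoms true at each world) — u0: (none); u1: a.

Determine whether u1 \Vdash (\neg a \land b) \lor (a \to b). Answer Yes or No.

u1 \nVdash (\neg a \land b) \lor (a \to b): neither disjunct is forced at u1.
u1 \nVdash \neg a \land b since u1 fails \neg a.

No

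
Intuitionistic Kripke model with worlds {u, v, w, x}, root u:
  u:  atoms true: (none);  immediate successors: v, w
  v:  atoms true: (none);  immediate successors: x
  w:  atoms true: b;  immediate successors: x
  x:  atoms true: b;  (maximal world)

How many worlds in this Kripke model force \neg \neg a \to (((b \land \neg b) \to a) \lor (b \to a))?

u: forces it.
v: forces it.
w: forces it.
x: forces it.
Worlds forcing the formula: {u, v, w, x}.

4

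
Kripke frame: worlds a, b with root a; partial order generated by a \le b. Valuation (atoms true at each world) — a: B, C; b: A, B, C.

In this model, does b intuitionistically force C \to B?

Yes

b \Vdash C \to B: every world accessible from b that forces C (namely b) also forces B.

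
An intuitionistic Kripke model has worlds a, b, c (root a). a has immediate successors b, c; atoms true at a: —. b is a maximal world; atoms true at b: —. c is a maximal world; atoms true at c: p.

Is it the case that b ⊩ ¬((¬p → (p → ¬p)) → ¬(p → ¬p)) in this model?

b ⊩ ¬((¬p → (p → ¬p)) → ¬(p → ¬p)): no world accessible from b forces (¬p → (p → ¬p)) → ¬(p → ¬p).

Yes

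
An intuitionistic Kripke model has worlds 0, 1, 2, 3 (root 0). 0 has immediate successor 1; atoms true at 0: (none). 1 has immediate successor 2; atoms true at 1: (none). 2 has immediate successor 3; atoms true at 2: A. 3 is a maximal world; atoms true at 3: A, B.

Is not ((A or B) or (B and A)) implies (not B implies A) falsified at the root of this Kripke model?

No

0 forces not ((A or B) or (B and A)) implies (not B implies A) vacuously: no world accessible from 0 forces the antecedent not ((A or B) or (B and A)).
So the root 0 forces not ((A or B) or (B and A)) implies (not B implies A); the model is not a countermodel.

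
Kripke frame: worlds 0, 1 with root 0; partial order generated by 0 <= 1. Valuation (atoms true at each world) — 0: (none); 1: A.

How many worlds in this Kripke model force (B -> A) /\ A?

1

0: does not force it — 0 ||-/- (B -> A) /\ A since 0 fails A.
1: forces it.
Worlds forcing the formula: {1}.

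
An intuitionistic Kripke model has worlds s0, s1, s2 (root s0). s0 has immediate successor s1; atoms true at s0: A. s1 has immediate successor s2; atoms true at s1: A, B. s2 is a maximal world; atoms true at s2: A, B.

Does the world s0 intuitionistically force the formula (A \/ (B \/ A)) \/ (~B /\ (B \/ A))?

s0 ||- (A \/ (B \/ A)) \/ (~B /\ (B \/ A)) via the disjunct A \/ (B \/ A).

Yes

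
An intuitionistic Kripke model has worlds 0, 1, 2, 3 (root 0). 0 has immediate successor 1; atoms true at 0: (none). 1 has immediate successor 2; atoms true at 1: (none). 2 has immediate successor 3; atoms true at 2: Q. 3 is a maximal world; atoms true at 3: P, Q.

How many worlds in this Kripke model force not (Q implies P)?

0

0: does not force it — 0 does not force not (Q implies P) since 3 is accessible from 0 and 3 forces Q implies P.
1: does not force it — 1 does not force not (Q implies P) since 3 is accessible from 1 and 3 forces Q implies P.
2: does not force it — 2 does not force not (Q implies P) since 3 is accessible from 2 and 3 forces Q implies P.
3: does not force it.
Worlds forcing the formula: { }.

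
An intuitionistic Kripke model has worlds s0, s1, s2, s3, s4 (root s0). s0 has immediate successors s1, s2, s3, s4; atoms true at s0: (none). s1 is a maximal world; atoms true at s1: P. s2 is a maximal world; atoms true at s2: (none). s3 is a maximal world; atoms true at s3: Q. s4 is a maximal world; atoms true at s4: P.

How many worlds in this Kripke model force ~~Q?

s0: does not force it — s0 ||-/- ~~Q since s1 is accessible from s0 and s1 ||- ~Q.
s1: does not force it — s1 ||-/- ~~Q since s1 is accessible from s1 and s1 ||- ~Q.
s2: does not force it — s2 ||-/- ~~Q since s2 is accessible from s2 and s2 ||- ~Q.
s3: forces it.
s4: does not force it.
Worlds forcing the formula: {s3}.

1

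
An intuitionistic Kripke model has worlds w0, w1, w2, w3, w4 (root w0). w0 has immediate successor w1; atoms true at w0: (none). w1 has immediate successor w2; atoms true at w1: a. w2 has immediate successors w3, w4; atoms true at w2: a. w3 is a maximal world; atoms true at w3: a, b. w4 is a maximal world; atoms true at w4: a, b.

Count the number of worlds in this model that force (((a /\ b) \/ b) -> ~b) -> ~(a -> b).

w0: forces it.
w1: forces it.
w2: forces it.
w3: forces it.
w4: forces it.
Worlds forcing the formula: {w0, w1, w2, w3, w4}.

5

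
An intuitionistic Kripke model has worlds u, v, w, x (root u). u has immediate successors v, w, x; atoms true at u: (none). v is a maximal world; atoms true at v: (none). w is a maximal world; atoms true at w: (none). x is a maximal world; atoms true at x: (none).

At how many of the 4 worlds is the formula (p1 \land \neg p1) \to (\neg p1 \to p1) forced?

4

u: forces it.
v: forces it.
w: forces it.
x: forces it.
Worlds forcing the formula: {u, v, w, x}.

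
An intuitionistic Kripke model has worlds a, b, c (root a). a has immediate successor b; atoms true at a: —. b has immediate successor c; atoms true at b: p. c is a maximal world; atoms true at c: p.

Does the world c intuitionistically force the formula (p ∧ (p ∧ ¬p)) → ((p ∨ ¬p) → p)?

c ⊩ (p ∧ (p ∧ ¬p)) → ((p ∨ ¬p) → p) vacuously: no world accessible from c forces the antecedent p ∧ (p ∧ ¬p).

Yes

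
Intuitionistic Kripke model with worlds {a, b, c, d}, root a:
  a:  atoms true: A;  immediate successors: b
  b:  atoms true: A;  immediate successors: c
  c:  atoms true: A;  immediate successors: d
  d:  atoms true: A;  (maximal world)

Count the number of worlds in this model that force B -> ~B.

4

a: forces it.
b: forces it.
c: forces it.
d: forces it.
Worlds forcing the formula: {a, b, c, d}.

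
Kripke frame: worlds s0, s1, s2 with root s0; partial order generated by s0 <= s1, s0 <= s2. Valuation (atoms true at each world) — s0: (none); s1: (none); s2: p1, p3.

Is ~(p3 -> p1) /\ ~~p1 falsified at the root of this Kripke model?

Yes

s0 ||-/- ~(p3 -> p1) /\ ~~p1 since s0 fails ~(p3 -> p1).
So the root s0 does not force ~(p3 -> p1) /\ ~~p1; the model is a countermodel.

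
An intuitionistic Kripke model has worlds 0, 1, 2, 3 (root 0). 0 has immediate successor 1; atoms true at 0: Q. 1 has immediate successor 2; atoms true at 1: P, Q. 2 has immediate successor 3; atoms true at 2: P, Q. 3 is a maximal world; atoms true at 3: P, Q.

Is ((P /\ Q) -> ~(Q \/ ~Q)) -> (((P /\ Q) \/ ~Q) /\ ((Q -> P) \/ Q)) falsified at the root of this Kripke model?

0 ||- ((P /\ Q) -> ~(Q \/ ~Q)) -> (((P /\ Q) \/ ~Q) /\ ((Q -> P) \/ Q)) vacuously: no world accessible from 0 forces the antecedent (P /\ Q) -> ~(Q \/ ~Q).
So the root 0 forces ((P /\ Q) -> ~(Q \/ ~Q)) -> (((P /\ Q) \/ ~Q) /\ ((Q -> P) \/ Q)); the model is not a countermodel.

No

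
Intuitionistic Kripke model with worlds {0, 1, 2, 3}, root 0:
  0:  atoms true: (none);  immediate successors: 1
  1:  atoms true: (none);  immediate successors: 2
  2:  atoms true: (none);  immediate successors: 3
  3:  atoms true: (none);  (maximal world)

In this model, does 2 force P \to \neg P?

Yes

2 \Vdash P \to \neg P vacuously: no world accessible from 2 forces the antecedent P.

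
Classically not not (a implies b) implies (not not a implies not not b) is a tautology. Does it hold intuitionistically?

Yes

This is the distribution of double negation over implication, which is intuitionistically derivable.
Assume not not (a implies b) and not not a; suppose not b. Then a implies b would give not a (by contraposition), contradicting not not a; so not (a implies b), contradicting not not (a implies b). Hence not not b.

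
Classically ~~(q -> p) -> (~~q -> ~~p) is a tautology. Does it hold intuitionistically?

Yes

This is the distribution of double negation over implication, which is intuitionistically derivable.
Assume ~~(q -> p) and ~~q; suppose ~p. Then q -> p would give ~q (by contraposition), contradicting ~~q; so ~(q -> p), contradicting ~~(q -> p). Hence ~~p.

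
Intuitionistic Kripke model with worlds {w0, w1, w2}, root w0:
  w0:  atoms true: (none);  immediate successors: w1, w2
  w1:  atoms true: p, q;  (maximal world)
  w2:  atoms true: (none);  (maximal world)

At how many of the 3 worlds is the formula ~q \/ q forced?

2

w0: does not force it — w0 ||-/- ~q \/ q: neither disjunct is forced at w0.
w1: forces it.
w2: forces it.
Worlds forcing the formula: {w1, w2}.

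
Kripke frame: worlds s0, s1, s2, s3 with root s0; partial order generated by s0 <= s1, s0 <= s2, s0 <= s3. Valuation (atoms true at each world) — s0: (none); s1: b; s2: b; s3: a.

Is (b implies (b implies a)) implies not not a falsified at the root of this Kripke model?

No

s0 forces (b implies (b implies a)) implies not not a: every world accessible from s0 that forces b implies (b implies a) (namely s3) also forces not not a.
So the root s0 forces (b implies (b implies a)) implies not not a; the model is not a countermodel.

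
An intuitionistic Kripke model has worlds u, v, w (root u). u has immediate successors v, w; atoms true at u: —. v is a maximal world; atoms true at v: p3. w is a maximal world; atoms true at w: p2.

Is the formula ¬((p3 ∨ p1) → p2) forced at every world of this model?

Not every world: u ⊮ ¬((p3 ∨ p1) → p2).
u ⊮ ¬((p3 ∨ p1) → p2) since w is accessible from u and w ⊩ (p3 ∨ p1) → p2.
w ⊩ (p3 ∨ p1) → p2 vacuously: no world accessible from w forces the antecedent p3 ∨ p1.

No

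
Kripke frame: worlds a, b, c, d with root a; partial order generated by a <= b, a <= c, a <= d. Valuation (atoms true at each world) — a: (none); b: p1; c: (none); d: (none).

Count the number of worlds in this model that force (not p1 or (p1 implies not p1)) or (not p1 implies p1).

a: does not force it — a does not force (not p1 or (p1 implies not p1)) or (not p1 implies p1): neither disjunct is forced at a.
b: forces it.
c: forces it.
d: forces it.
Worlds forcing the formula: {b, c, d}.

3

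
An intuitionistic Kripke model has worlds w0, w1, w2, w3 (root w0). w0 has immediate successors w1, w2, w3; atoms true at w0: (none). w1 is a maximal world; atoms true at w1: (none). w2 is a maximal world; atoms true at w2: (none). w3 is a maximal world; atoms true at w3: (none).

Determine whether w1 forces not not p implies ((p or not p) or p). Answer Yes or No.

w1 forces not not p implies ((p or not p) or p) vacuously: no world accessible from w1 forces the antecedent not not p.

Yes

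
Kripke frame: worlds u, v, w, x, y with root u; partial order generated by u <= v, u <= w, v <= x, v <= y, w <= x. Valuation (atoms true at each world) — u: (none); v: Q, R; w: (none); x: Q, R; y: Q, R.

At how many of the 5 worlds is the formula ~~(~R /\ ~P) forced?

u: does not force it — u ||-/- ~~(~R /\ ~P) since u is accessible from u and u ||- ~(~R /\ ~P).
v: does not force it — v ||-/- ~~(~R /\ ~P) since v is accessible from v and v ||- ~(~R /\ ~P).
w: does not force it — w ||-/- ~~(~R /\ ~P) since w is accessible from w and w ||- ~(~R /\ ~P).
x: does not force it.
y: does not force it.
Worlds forcing the formula: { }.

0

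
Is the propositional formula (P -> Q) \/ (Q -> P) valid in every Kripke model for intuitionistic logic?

No

This is the Gödel–Dummett linearity axiom, which is not intuitionistically valid.
A Kripke countermodel: worlds w0, w1, w2; order generated by w0 <= w1, w0 <= w2; atoms true at each world — w0:{}; w1:{P}; w2:{Q}.
w0 ||-/- (P -> Q) \/ (Q -> P): neither disjunct is forced at w0.
w0 ||-/- P -> Q: at the accessible world w1, w1 ||- P but w1 ||-/- Q.
w1 lacks atom Q, so w1 ||-/- Q.
So the root w0 does not force the formula.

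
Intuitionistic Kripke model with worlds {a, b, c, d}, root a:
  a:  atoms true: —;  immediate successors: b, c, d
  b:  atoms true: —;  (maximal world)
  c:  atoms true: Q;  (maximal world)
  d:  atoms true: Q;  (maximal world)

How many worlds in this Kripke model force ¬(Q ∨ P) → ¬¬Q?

2

a: does not force it — a ⊮ ¬(Q ∨ P) → ¬¬Q: at the accessible world b, b ⊩ ¬(Q ∨ P) but b ⊮ ¬¬Q.
b: does not force it.
c: forces it.
d: forces it.
Worlds forcing the formula: {c, d}.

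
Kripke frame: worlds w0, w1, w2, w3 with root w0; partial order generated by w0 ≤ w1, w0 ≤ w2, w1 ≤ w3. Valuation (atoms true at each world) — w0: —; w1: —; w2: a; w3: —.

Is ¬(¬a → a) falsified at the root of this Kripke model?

Yes

w0 ⊮ ¬(¬a → a) since w2 is accessible from w0 and w2 ⊩ ¬a → a.
w2 ⊩ ¬a → a vacuously: no world accessible from w2 forces the antecedent ¬a.
So the root w0 does not force ¬(¬a → a); the model is a countermodel.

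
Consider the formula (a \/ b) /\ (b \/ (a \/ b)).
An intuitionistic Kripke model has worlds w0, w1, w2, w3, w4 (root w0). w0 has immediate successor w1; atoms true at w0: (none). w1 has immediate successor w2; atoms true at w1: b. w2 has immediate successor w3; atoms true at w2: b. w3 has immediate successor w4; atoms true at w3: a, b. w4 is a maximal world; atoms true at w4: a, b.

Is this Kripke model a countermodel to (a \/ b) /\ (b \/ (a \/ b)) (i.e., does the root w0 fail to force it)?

Yes

w0 ||-/- (a \/ b) /\ (b \/ (a \/ b)) since w0 fails a \/ b.
So the root w0 does not force (a \/ b) /\ (b \/ (a \/ b)); the model is a countermodel.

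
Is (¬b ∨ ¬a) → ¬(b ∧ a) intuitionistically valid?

This is a constructively valid De Morgan direction (disjunction of negations to negated conjunction), which is intuitionistically derivable.
If ¬b holds at a world then no accessible world forces b, hence none forces b ∧ a; likewise for ¬a.

Yes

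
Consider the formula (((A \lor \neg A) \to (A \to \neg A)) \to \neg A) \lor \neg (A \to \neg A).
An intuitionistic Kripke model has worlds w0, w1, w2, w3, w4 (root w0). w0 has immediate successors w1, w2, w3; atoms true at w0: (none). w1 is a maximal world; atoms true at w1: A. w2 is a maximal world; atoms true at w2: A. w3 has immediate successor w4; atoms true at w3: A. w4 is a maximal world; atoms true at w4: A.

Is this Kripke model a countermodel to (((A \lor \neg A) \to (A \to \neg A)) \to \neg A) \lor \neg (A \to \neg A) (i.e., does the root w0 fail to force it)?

No

w0 \Vdash (((A \lor \neg A) \to (A \to \neg A)) \to \neg A) \lor \neg (A \to \neg A) via the disjunct ((A \lor \neg A) \to (A \to \neg A)) \to \neg A.
So the root w0 forces (((A \lor \neg A) \to (A \to \neg A)) \to \neg A) \lor \neg (A \to \neg A); the model is not a countermodel.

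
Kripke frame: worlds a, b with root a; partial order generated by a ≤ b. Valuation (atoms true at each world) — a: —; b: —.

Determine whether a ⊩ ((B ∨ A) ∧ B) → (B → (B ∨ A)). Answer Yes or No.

Yes

a ⊩ ((B ∨ A) ∧ B) → (B → (B ∨ A)) vacuously: no world accessible from a forces the antecedent (B ∨ A) ∧ B.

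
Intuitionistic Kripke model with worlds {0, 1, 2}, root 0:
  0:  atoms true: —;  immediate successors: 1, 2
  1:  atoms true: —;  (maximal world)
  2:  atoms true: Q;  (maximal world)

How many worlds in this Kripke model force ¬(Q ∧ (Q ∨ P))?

1

0: does not force it — 0 ⊮ ¬(Q ∧ (Q ∨ P)) since 2 is accessible from 0 and 2 ⊩ Q ∧ (Q ∨ P).
1: forces it.
2: does not force it — 2 ⊮ ¬(Q ∧ (Q ∨ P)) since 2 is accessible from 2 and 2 ⊩ Q ∧ (Q ∨ P).
Worlds forcing the formula: {1}.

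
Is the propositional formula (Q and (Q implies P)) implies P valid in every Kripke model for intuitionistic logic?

This is modus ponens in implicational form, which is intuitionistically derivable.
If a world forces Q and Q implies P, then applying the implication at that world (which is accessible from itself) gives P.

Yes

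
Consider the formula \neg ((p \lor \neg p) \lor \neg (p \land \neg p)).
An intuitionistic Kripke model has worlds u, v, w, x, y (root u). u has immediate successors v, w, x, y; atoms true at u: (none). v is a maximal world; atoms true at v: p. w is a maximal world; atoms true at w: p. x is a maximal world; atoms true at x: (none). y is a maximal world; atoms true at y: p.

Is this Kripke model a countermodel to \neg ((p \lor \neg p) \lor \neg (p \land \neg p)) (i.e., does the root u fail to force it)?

Yes

u \nVdash \neg ((p \lor \neg p) \lor \neg (p \land \neg p)) since u is accessible from u and u \Vdash (p \lor \neg p) \lor \neg (p \land \neg p).
u \Vdash (p \lor \neg p) \lor \neg (p \land \neg p) via the disjunct \neg (p \land \neg p).
So the root u does not force \neg ((p \lor \neg p) \lor \neg (p \land \neg p)); the model is a countermodel.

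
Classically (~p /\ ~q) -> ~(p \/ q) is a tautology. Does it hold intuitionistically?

Yes

This is a constructively valid De Morgan direction (conjunction of negations to negated disjunction), which is intuitionistically derivable.
If both ~p and ~q hold at a world, no accessible world forces p or forces q, so none forces p \/ q.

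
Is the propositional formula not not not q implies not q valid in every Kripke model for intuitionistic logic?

Yes

This is triple-negation reduction, which is intuitionistically derivable.
Assume not not not q and suppose q. Then not not q (double-negation introduction), contradicting not not not q. So not q.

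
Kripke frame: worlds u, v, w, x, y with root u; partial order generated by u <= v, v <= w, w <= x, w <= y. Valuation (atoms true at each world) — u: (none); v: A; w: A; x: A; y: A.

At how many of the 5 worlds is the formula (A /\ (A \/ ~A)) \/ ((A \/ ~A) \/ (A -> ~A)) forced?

u: does not force it — u ||-/- (A /\ (A \/ ~A)) \/ ((A \/ ~A) \/ (A -> ~A)): neither disjunct is forced at u.
v: forces it.
w: forces it.
x: forces it.
y: forces it.
Worlds forcing the formula: {v, w, x, y}.

4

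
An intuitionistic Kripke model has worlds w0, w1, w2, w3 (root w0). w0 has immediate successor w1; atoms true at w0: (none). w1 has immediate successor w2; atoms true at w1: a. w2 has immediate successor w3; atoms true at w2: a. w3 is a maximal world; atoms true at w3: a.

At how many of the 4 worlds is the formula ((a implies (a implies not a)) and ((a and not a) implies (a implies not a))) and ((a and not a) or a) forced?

0

w0: does not force it — w0 does not force ((a implies (a implies not a)) and ((a and not a) implies (a implies not a))) and ((a and not a) or a) since w0 fails (a implies (a implies not a)) and ((a and not a) implies (a implies not a)).
w1: does not force it — w1 does not force ((a implies (a implies not a)) and ((a and not a) implies (a implies not a))) and ((a and not a) or a) since w1 fails (a implies (a implies not a)) and ((a and not a) implies (a implies not a)).
w2: does not force it.
w3: does not force it.
Worlds forcing the formula: { }.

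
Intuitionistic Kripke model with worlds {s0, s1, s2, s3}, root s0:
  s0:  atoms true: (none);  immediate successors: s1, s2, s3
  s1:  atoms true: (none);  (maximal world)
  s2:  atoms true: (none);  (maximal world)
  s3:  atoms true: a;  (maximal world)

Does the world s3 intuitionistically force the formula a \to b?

No

s3 \nVdash a \to b: already at s3 itself, s3 \Vdash a but s3 \nVdash b.
s3 lacks atom b, so s3 \nVdash b.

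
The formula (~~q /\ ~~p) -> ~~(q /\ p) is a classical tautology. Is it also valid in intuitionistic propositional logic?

This is the distribution of double negation over conjunction, which is intuitionistically derivable.
Assume ~~q, ~~p, and ~(q /\ p). From q we'd get ~p (since q /\ p is refuted), contradicting ~~p; so ~q, contradicting ~~q.

Yes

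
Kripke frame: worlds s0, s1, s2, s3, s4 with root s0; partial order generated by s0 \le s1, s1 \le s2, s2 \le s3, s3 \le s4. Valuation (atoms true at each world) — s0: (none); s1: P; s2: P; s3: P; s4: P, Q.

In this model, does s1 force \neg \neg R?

No

s1 \nVdash \neg \neg R since s1 is accessible from s1 and s1 \Vdash \neg R.
s1 \Vdash \neg R: no world accessible from s1 forces R.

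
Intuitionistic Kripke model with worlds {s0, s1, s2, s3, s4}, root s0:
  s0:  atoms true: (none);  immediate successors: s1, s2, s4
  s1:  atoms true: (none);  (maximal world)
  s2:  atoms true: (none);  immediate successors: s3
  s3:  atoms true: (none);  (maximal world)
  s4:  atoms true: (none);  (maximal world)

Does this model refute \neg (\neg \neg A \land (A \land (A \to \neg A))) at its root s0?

No

s0 \Vdash \neg (\neg \neg A \land (A \land (A \to \neg A))): no world accessible from s0 forces \neg \neg A \land (A \land (A \to \neg A)).
So the root s0 forces \neg (\neg \neg A \land (A \land (A \to \neg A))); the model is not a countermodel.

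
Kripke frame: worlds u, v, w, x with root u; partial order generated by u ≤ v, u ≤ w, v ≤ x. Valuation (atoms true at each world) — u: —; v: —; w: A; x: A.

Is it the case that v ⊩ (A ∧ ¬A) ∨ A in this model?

No

v ⊮ (A ∧ ¬A) ∨ A: neither disjunct is forced at v.
v ⊮ A ∧ ¬A since v fails A.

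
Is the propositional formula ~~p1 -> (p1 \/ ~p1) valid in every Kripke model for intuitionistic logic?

This is a variant of double-negation elimination (deriving excluded middle from double negation), which is not intuitionistically valid.
A Kripke countermodel: worlds u0, u1; order generated by u0 <= u1; atoms true at each world — u0:{}; u1:{p1}.
u0 ||-/- ~~p1 -> (p1 \/ ~p1): already at u0 itself, u0 ||- ~~p1 but u0 ||-/- p1 \/ ~p1.
u0 ||-/- p1 \/ ~p1: neither disjunct is forced at u0.
u0 lacks atom p1, so u0 ||-/- p1.
So the root u0 does not force the formula.

No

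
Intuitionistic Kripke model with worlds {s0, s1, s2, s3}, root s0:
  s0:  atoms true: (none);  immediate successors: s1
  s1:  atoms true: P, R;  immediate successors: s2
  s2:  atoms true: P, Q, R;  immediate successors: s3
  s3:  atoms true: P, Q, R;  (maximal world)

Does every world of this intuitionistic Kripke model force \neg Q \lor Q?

No

Not every world: s0 \nVdash \neg Q \lor Q.
s0 \nVdash \neg Q \lor Q: neither disjunct is forced at s0.
s0 \nVdash \neg Q since s2 is accessible from s0 and s2 \Vdash Q.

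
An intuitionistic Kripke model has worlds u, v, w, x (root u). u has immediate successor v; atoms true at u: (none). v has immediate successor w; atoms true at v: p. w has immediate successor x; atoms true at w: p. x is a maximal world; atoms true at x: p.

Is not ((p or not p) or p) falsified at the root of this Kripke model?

Yes

u does not force not ((p or not p) or p) since v is accessible from u and v forces (p or not p) or p.
v forces (p or not p) or p via the disjunct p or not p.
So the root u does not force not ((p or not p) or p); the model is a countermodel.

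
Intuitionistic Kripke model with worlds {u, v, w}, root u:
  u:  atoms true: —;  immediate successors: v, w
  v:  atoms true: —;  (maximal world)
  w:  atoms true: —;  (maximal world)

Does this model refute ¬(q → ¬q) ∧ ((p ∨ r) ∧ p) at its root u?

u ⊮ ¬(q → ¬q) ∧ ((p ∨ r) ∧ p) since u fails ¬(q → ¬q).
So the root u does not force ¬(q → ¬q) ∧ ((p ∨ r) ∧ p); the model is a countermodel.

Yes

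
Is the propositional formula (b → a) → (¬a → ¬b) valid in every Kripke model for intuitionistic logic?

This is the forward direction of contraposition, which is intuitionistically derivable.
Assume b → a and ¬a. If b held then a would follow, contradicting ¬a; so ¬b.

Yes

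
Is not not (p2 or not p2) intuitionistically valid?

Yes

This is the double negation of excluded middle, which is intuitionistically derivable.
Assuming not (p2 or not p2): from p2 we'd get p2 or not p2, so not p2; but then p2 or not p2 again — contradiction. Hence not not (p2 or not p2).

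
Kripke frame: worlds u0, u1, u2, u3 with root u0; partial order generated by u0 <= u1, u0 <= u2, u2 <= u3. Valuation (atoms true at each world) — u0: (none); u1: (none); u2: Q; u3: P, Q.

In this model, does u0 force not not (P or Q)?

No

u0 does not force not not (P or Q) since u1 is accessible from u0 and u1 forces not (P or Q).
u1 forces not (P or Q): no world accessible from u1 forces P or Q.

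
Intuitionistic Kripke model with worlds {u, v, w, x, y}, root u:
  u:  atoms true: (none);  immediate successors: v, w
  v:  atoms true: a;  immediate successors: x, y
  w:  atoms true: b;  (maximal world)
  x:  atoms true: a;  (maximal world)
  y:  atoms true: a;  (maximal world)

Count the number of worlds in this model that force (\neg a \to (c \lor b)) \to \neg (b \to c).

u: does not force it — u \nVdash (\neg a \to (c \lor b)) \to \neg (b \to c): already at u itself, u \Vdash \neg a \to (c \lor b) but u \nVdash \neg (b \to c).
v: does not force it.
w: forces it.
x: does not force it.
y: does not force it.
Worlds forcing the formula: {w}.

1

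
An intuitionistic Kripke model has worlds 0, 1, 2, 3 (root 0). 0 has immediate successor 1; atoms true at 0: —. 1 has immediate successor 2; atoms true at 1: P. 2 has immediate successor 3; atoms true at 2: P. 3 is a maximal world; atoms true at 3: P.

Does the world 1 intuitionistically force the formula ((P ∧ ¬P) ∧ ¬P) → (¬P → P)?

Yes

1 ⊩ ((P ∧ ¬P) ∧ ¬P) → (¬P → P) vacuously: no world accessible from 1 forces the antecedent (P ∧ ¬P) ∧ ¬P.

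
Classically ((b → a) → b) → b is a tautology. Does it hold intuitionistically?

This is Peirce's law, which is not intuitionistically valid.
A Kripke countermodel: worlds u0, u1; order generated by u0 ≤ u1; atoms true at each world — u0:{}; u1:{b}.
u0 ⊮ ((b → a) → b) → b: already at u0 itself, u0 ⊩ (b → a) → b but u0 ⊮ b.
u0 lacks atom b, so u0 ⊮ b.
So the root u0 does not force the formula.

No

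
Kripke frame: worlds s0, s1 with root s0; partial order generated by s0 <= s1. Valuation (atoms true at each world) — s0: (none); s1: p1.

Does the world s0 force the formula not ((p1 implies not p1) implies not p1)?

s0 does not force not ((p1 implies not p1) implies not p1) since s0 is accessible from s0 and s0 forces (p1 implies not p1) implies not p1.
s0 forces (p1 implies not p1) implies not p1 vacuously: no world accessible from s0 forces the antecedent p1 implies not p1.

No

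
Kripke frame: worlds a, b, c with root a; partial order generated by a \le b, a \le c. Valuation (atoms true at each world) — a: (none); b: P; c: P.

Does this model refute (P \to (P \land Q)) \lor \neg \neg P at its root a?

a \Vdash (P \to (P \land Q)) \lor \neg \neg P via the disjunct \neg \neg P.
So the root a forces (P \to (P \land Q)) \lor \neg \neg P; the model is not a countermodel.

No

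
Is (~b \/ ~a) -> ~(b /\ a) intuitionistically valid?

Yes

This is a constructively valid De Morgan direction (disjunction of negations to negated conjunction), which is intuitionistically derivable.
If ~b holds at a world then no accessible world forces b, hence none forces b /\ a; likewise for ~a.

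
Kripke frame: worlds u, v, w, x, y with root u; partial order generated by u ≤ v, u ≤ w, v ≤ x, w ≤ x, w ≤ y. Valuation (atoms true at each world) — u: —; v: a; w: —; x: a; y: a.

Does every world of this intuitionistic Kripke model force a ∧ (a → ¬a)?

No

Not every world: u ⊮ a ∧ (a → ¬a).
u ⊮ a ∧ (a → ¬a) since u fails a.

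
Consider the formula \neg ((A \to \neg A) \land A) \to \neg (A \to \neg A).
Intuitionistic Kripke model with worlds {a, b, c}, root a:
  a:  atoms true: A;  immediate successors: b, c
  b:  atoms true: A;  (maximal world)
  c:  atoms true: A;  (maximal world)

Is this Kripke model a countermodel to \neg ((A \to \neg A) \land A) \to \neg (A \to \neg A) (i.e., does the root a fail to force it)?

No

a \Vdash \neg ((A \to \neg A) \land A) \to \neg (A \to \neg A): every world accessible from a that forces \neg ((A \to \neg A) \land A) (namely a, b, c) also forces \neg (A \to \neg A).
So the root a forces \neg ((A \to \neg A) \land A) \to \neg (A \to \neg A); the model is not a countermodel.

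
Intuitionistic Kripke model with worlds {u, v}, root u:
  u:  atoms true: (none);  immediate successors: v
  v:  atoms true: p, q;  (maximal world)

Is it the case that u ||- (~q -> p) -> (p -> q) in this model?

Yes

u ||- (~q -> p) -> (p -> q): every world accessible from u that forces ~q -> p (namely u, v) also forces p -> q.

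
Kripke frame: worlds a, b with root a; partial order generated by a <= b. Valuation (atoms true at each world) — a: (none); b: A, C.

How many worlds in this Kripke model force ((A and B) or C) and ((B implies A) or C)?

a: does not force it — a does not force ((A and B) or C) and ((B implies A) or C) since a fails (A and B) or C.
b: forces it.
Worlds forcing the formula: {b}.

1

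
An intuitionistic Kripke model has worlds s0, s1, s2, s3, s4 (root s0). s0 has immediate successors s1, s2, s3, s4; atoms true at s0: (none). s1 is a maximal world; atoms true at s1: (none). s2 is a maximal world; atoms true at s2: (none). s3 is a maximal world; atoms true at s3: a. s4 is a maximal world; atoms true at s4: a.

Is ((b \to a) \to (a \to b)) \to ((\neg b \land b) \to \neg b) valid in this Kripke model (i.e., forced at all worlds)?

s0 \Vdash ((b \to a) \to (a \to b)) \to ((\neg b \land b) \to \neg b): every world accessible from s0 that forces (b \to a) \to (a \to b) (namely s1, s2) also forces (\neg b \land b) \to \neg b.
Since the root s0 forces ((b \to a) \to (a \to b)) \to ((\neg b \land b) \to \neg b) and forcing is persistent (monotone upward), every world forces it.

Yes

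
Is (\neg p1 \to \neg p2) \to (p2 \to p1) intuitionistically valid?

This is the converse of contraposition, which is not intuitionistically valid.
A Kripke countermodel: worlds u, v; order generated by u \le v; atoms true at each world — u:{p2}; v:{p1,p2}.
u \nVdash (\neg p1 \to \neg p2) \to (p2 \to p1): already at u itself, u \Vdash \neg p1 \to \neg p2 but u \nVdash p2 \to p1.
u \nVdash p2 \to p1: already at u itself, u \Vdash p2 but u \nVdash p1.
u lacks atom p1, so u \nVdash p1.
So the root u does not force the formula.

No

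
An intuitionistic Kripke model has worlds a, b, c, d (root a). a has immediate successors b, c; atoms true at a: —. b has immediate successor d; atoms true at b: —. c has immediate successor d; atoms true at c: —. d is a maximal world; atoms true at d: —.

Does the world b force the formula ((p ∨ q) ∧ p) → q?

b ⊩ ((p ∨ q) ∧ p) → q vacuously: no world accessible from b forces the antecedent (p ∨ q) ∧ p.

Yes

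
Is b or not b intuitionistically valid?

This is the law of excluded middle, which is not intuitionistically valid.
A Kripke countermodel: worlds w0, w1; order generated by w0 <= w1; atoms true at each world — w0:{}; w1:{b}.
w0 does not force b or not b: neither disjunct is forced at w0.
w0 lacks atom b, so w0 does not force b.
So the root w0 does not force the formula.

No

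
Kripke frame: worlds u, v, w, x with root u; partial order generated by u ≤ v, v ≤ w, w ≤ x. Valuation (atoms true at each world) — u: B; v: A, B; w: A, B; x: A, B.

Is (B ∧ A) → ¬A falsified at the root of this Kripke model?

u ⊮ (B ∧ A) → ¬A: at the accessible world v, v ⊩ B ∧ A but v ⊮ ¬A.
v ⊮ ¬A since v is accessible from v and v ⊩ A.
So the root u does not force (B ∧ A) → ¬A; the model is a countermodel.

Yes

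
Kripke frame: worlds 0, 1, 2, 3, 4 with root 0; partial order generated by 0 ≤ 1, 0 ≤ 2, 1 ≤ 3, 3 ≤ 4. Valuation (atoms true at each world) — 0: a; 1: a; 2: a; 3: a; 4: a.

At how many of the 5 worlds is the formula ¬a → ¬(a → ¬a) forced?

0: forces it.
1: forces it.
2: forces it.
3: forces it.
4: forces it.
Worlds forcing the formula: {0, 1, 2, 3, 4}.

5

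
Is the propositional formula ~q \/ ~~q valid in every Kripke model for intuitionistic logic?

No

This is the weak law of excluded middle, which is not intuitionistically valid.
A Kripke countermodel: worlds s0, s1, s2; order generated by s0 <= s1, s0 <= s2; atoms true at each world — s0:{}; s1:{q}; s2:{}.
s0 ||-/- ~q \/ ~~q: neither disjunct is forced at s0.
s0 ||-/- ~q since s1 is accessible from s0 and s1 ||- q.
So the root s0 does not force the formula.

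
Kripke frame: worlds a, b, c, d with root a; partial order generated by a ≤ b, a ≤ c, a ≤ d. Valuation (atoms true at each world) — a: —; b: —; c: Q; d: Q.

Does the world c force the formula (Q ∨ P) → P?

No

c ⊮ (Q ∨ P) → P: already at c itself, c ⊩ Q ∨ P but c ⊮ P.
c lacks atom P, so c ⊮ P.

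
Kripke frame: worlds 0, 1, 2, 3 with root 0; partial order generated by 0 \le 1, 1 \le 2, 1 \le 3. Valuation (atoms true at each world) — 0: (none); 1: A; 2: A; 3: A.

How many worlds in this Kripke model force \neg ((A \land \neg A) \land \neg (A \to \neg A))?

4

0: forces it.
1: forces it.
2: forces it.
3: forces it.
Worlds forcing the formula: {0, 1, 2, 3}.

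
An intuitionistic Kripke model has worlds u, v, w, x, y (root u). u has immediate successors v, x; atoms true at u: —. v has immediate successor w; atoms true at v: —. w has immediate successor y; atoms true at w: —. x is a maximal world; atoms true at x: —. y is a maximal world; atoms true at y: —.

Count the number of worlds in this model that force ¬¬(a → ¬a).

u: forces it.
v: forces it.
w: forces it.
x: forces it.
y: forces it.
Worlds forcing the formula: {u, v, w, x, y}.

5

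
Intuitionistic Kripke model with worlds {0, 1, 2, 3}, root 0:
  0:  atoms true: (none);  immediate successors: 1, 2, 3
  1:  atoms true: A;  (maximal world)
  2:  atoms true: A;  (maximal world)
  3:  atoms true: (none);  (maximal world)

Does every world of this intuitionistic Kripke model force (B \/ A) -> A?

0 ||- (B \/ A) -> A: every world accessible from 0 that forces B \/ A (namely 1, 2) also forces A.
Since the root 0 forces (B \/ A) -> A and forcing is persistent (monotone upward), every world forces it.

Yes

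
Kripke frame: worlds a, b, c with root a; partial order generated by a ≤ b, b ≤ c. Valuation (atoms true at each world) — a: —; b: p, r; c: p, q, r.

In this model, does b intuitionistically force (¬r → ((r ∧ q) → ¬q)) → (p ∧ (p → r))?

Yes

b ⊩ (¬r → ((r ∧ q) → ¬q)) → (p ∧ (p → r)): every world accessible from b that forces ¬r → ((r ∧ q) → ¬q) (namely b, c) also forces p ∧ (p → r).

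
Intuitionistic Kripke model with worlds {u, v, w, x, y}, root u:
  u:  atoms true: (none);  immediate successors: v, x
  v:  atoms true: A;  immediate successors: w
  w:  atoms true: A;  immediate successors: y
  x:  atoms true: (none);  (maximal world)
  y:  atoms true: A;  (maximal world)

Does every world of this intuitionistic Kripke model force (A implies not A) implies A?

No

Not every world: u does not force (A implies not A) implies A.
u does not force (A implies not A) implies A: at the accessible world x, x forces A implies not A but x does not force A.
x lacks atom A, so x does not force A.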